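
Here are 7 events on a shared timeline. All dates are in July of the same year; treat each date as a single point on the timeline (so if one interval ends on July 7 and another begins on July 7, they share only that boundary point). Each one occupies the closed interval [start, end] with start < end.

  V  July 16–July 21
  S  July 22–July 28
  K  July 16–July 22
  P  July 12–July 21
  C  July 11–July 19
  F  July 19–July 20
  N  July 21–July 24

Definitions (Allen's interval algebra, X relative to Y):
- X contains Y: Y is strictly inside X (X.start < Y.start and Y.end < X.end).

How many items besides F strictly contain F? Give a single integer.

Target F = [July 19, July 20].
C [July 11, July 19] → meets → no.
K [July 16, July 22] → contains → counts.
N [July 21, July 24] → after → no.
P [July 12, July 21] → contains → counts.
S [July 22, July 28] → after → no.
V [July 16, July 21] → contains → counts.
Total: 3.

3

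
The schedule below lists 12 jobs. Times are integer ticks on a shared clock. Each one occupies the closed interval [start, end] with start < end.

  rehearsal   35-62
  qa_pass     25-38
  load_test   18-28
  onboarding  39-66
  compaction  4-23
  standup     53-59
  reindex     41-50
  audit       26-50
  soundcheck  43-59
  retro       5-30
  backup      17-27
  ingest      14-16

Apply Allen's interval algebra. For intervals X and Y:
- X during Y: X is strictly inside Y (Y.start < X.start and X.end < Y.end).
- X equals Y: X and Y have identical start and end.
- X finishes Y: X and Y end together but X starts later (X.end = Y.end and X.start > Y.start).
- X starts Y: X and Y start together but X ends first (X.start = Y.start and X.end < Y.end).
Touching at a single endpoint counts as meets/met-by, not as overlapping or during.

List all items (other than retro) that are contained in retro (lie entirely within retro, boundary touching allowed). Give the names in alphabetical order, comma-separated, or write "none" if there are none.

Target retro = [5, 30].
audit [26, 50] → overlapped-by → no.
backup [17, 27] → during → yes.
compaction [4, 23] → overlaps → no.
ingest [14, 16] → during → yes.
load_test [18, 28] → during → yes.
onboarding [39, 66] → after → no.
qa_pass [25, 38] → overlapped-by → no.
rehearsal [35, 62] → after → no.
reindex [41, 50] → after → no.
soundcheck [43, 59] → after → no.
standup [53, 59] → after → no.
Result: backup, ingest, load_test.

backup, ingest, load_test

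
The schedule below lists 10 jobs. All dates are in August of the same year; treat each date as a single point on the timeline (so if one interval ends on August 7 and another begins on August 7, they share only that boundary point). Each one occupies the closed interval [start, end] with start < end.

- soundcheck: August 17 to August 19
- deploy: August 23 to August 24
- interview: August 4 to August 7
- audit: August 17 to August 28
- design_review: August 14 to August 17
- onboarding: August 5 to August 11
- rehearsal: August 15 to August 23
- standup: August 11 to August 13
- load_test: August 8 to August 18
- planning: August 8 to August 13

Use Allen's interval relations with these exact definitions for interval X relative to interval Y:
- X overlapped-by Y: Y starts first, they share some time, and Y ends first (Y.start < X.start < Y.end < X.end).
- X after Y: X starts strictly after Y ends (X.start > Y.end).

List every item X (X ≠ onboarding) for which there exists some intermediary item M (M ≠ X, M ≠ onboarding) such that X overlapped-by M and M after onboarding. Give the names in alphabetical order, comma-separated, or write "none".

audit, rehearsal

Target onboarding = [August 5, August 11].
Intermediaries M with M after onboarding: audit, deploy, design_review, rehearsal, soundcheck.
Via audit — items with X overlapped-by audit: none.
Via deploy — items with X overlapped-by deploy: none.
Via design_review — items with X overlapped-by design_review: rehearsal.
Via rehearsal — items with X overlapped-by rehearsal: audit.
Via soundcheck — items with X overlapped-by soundcheck: none.
Union: audit, rehearsal.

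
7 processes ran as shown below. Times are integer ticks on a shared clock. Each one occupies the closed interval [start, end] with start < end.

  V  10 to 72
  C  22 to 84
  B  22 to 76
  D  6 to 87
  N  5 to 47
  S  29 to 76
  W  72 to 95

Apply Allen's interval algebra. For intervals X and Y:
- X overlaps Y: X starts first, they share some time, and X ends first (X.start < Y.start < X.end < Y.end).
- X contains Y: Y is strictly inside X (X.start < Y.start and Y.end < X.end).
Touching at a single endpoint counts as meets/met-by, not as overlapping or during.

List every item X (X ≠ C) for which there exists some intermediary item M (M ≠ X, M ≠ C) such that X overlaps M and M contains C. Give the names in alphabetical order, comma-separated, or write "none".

N

Target C = [22, 84].
Intermediaries M with M contains C: D.
Via D — items with X overlaps D: N.
Union: N.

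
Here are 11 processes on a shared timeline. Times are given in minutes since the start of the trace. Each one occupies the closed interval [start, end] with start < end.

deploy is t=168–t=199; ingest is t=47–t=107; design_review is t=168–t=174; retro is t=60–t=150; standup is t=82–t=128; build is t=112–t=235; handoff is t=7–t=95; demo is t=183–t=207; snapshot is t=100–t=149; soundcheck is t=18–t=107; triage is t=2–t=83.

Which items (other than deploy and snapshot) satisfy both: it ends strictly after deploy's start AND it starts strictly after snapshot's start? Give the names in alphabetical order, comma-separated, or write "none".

build, demo, design_review

Conditions: its end is strictly after deploy's start (X.end > t=168) AND its start is strictly after snapshot's start (X.start > t=100).
build: end t=235 > t=168? ✓; start t=112 > t=100? ✓ → yes.
demo: end t=207 > t=168? ✓; start t=183 > t=100? ✓ → yes.
design_review: end t=174 > t=168? ✓; start t=168 > t=100? ✓ → yes.
handoff: end t=95 > t=168? ✗; start t=7 > t=100? ✗ → no.
ingest: end t=107 > t=168? ✗; start t=47 > t=100? ✗ → no.
retro: end t=150 > t=168? ✗; start t=60 > t=100? ✗ → no.
soundcheck: end t=107 > t=168? ✗; start t=18 > t=100? ✗ → no.
standup: end t=128 > t=168? ✗; start t=82 > t=100? ✗ → no.
triage: end t=83 > t=168? ✗; start t=2 > t=100? ✗ → no.
Result: build, demo, design_review.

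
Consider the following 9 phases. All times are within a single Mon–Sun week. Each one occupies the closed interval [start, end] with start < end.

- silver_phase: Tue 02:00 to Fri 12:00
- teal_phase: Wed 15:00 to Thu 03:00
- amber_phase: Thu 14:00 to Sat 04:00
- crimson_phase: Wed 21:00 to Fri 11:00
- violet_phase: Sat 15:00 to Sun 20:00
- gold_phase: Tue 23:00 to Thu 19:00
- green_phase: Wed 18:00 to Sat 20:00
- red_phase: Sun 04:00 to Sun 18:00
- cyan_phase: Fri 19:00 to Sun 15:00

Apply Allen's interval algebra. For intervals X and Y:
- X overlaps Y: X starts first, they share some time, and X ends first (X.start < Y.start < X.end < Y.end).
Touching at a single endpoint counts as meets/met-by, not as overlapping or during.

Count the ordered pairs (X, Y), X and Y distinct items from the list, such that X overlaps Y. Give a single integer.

Checking all 72 ordered pairs for relation 'overlaps'; matching pairs in alphabetical order:
(amber_phase, cyan_phase): amber_phase overlaps cyan_phase ✓
(crimson_phase, amber_phase): crimson_phase overlaps amber_phase ✓
(cyan_phase, red_phase): cyan_phase overlaps red_phase ✓
(cyan_phase, violet_phase): cyan_phase overlaps violet_phase ✓
(gold_phase, amber_phase): gold_phase overlaps amber_phase ✓
(gold_phase, crimson_phase): gold_phase overlaps crimson_phase ✓
(gold_phase, green_phase): gold_phase overlaps green_phase ✓
(green_phase, cyan_phase): green_phase overlaps cyan_phase ✓
(green_phase, violet_phase): green_phase overlaps violet_phase ✓
(silver_phase, amber_phase): silver_phase overlaps amber_phase ✓
(silver_phase, green_phase): silver_phase overlaps green_phase ✓
(teal_phase, crimson_phase): teal_phase overlaps crimson_phase ✓
(teal_phase, green_phase): teal_phase overlaps green_phase ✓
Count: 13.

13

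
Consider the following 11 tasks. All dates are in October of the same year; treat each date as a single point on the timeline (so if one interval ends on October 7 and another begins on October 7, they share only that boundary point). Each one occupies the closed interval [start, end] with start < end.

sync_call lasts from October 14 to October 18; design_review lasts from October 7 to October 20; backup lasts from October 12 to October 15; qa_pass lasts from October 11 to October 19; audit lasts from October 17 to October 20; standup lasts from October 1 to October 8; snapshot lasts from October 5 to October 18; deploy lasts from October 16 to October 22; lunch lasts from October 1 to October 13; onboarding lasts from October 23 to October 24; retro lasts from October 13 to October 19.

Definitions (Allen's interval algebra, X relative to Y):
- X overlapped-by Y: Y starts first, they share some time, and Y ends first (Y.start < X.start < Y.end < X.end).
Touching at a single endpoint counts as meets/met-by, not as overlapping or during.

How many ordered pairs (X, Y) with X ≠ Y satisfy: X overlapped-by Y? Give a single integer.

Checking all 110 ordered pairs for relation 'overlapped-by'; matching pairs in alphabetical order:
(audit, qa_pass): audit overlapped-by qa_pass ✓
(audit, retro): audit overlapped-by retro ✓
(audit, snapshot): audit overlapped-by snapshot ✓
(audit, sync_call): audit overlapped-by sync_call ✓
(backup, lunch): backup overlapped-by lunch ✓
(deploy, design_review): deploy overlapped-by design_review ✓
(deploy, qa_pass): deploy overlapped-by qa_pass ✓
(deploy, retro): deploy overlapped-by retro ✓
(deploy, snapshot): deploy overlapped-by snapshot ✓
(deploy, sync_call): deploy overlapped-by sync_call ✓
(design_review, lunch): design_review overlapped-by lunch ✓
(design_review, snapshot): design_review overlapped-by snapshot ✓
(design_review, standup): design_review overlapped-by standup ✓
(qa_pass, lunch): qa_pass overlapped-by lunch ✓
(qa_pass, snapshot): qa_pass overlapped-by snapshot ✓
(retro, backup): retro overlapped-by backup ✓
(retro, snapshot): retro overlapped-by snapshot ✓
(snapshot, lunch): snapshot overlapped-by lunch ✓
(snapshot, standup): snapshot overlapped-by standup ✓
(sync_call, backup): sync_call overlapped-by backup ✓
Count: 20.

20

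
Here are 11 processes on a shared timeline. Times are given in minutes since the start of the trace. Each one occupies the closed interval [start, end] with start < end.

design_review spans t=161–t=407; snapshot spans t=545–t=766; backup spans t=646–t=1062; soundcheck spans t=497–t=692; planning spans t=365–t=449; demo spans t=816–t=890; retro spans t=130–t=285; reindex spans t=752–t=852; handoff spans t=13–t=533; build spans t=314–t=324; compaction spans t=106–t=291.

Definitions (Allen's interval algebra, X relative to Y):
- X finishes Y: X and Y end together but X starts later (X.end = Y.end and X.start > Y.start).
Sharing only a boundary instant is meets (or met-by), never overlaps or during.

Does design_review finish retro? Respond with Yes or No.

design_review = [t=161, t=407], retro = [t=130, t=285].
Actual relation of design_review to retro: overlapped-by.
Asked whether 'finishes' holds → No.

No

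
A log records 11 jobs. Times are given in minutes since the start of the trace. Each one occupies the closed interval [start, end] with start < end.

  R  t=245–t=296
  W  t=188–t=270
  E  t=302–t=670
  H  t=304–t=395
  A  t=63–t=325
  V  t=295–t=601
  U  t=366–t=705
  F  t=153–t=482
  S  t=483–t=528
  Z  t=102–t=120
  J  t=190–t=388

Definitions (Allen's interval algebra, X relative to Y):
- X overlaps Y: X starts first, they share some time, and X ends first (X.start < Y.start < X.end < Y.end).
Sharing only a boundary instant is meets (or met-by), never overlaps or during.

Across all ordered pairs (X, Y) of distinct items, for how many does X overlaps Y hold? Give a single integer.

19

Checking all 110 ordered pairs for relation 'overlaps'; matching pairs in alphabetical order:
(A, E): A overlaps E ✓
(A, F): A overlaps F ✓
(A, H): A overlaps H ✓
(A, J): A overlaps J ✓
(A, V): A overlaps V ✓
(E, U): E overlaps U ✓
(F, E): F overlaps E ✓
(F, U): F overlaps U ✓
(F, V): F overlaps V ✓
(H, U): H overlaps U ✓
(J, E): J overlaps E ✓
(J, H): J overlaps H ✓
(J, U): J overlaps U ✓
(J, V): J overlaps V ✓
(R, V): R overlaps V ✓
(V, E): V overlaps E ✓
(V, U): V overlaps U ✓
(W, J): W overlaps J ✓
(W, R): W overlaps R ✓
Count: 19.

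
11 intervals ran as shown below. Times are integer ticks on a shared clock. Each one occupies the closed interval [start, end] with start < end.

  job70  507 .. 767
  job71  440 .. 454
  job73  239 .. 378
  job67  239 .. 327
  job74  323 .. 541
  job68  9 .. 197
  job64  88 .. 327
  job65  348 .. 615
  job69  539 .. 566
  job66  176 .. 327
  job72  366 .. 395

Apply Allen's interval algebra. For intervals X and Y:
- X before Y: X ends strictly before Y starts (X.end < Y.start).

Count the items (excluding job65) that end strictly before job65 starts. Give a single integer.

Target job65 = [348, 615].
job64 [88, 327] → before → counts.
job66 [176, 327] → before → counts.
job67 [239, 327] → before → counts.
job68 [9, 197] → before → counts.
job69 [539, 566] → during → no.
job70 [507, 767] → overlapped-by → no.
job71 [440, 454] → during → no.
job72 [366, 395] → during → no.
job73 [239, 378] → overlaps → no.
job74 [323, 541] → overlaps → no.
Total: 4.

4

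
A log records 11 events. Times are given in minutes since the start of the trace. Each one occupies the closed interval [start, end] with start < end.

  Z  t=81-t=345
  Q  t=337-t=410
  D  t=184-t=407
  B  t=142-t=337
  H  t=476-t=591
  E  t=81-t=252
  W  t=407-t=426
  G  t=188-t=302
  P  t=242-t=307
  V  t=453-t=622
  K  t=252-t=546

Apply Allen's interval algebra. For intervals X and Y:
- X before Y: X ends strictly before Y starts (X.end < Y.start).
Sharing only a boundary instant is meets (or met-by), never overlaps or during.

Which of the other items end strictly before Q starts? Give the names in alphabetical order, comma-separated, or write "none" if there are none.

E, G, P

Target Q = [t=337, t=410].
B [t=142, t=337] → meets → no.
D [t=184, t=407] → overlaps → no.
E [t=81, t=252] → before → yes.
G [t=188, t=302] → before → yes.
H [t=476, t=591] → after → no.
K [t=252, t=546] → contains → no.
P [t=242, t=307] → before → yes.
V [t=453, t=622] → after → no.
W [t=407, t=426] → overlapped-by → no.
Z [t=81, t=345] → overlaps → no.
Result: E, G, P.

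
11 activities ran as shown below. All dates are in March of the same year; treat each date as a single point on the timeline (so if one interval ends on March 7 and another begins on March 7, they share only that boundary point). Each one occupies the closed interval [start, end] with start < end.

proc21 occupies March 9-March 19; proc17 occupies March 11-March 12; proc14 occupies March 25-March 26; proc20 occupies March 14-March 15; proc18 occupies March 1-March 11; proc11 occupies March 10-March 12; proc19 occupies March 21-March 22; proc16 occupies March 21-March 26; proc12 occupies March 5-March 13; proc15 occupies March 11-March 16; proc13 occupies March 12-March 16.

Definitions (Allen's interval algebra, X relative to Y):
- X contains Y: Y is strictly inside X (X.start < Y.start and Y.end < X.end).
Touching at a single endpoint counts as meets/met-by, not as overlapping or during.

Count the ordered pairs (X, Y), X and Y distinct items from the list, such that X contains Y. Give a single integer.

Checking all 110 ordered pairs for relation 'contains'; matching pairs in alphabetical order:
(proc12, proc11): proc12 contains proc11 ✓
(proc12, proc17): proc12 contains proc17 ✓
(proc13, proc20): proc13 contains proc20 ✓
(proc15, proc20): proc15 contains proc20 ✓
(proc21, proc11): proc21 contains proc11 ✓
(proc21, proc13): proc21 contains proc13 ✓
(proc21, proc15): proc21 contains proc15 ✓
(proc21, proc17): proc21 contains proc17 ✓
(proc21, proc20): proc21 contains proc20 ✓
Count: 9.

9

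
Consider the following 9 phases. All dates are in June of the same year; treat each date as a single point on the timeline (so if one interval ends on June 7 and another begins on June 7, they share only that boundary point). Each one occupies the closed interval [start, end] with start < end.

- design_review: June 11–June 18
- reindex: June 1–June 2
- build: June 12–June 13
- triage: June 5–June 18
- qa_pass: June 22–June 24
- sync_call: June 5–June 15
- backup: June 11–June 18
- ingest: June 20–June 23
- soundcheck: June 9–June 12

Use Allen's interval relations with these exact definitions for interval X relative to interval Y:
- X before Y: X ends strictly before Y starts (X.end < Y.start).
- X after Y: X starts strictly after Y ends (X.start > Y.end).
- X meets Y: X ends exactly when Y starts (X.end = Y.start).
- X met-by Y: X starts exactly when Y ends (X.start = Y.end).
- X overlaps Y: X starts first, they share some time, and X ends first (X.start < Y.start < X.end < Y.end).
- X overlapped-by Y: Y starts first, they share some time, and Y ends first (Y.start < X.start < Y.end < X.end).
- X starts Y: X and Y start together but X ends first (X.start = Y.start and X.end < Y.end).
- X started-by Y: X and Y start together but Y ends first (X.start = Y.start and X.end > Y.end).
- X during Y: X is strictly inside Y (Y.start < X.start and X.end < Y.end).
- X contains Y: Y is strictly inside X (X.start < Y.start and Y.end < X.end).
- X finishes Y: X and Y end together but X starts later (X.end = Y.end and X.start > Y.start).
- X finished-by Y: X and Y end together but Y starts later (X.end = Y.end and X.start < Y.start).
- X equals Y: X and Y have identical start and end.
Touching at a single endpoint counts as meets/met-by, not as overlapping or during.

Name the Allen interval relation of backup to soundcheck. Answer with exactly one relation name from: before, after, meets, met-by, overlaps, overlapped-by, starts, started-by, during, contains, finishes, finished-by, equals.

overlapped-by

backup = [June 11, June 18]; soundcheck = [June 9, June 12].
Compare endpoints: backup.start > soundcheck.start, backup.start < soundcheck.end, backup.end > soundcheck.start, backup.end > soundcheck.end.
That pattern is 'overlapped-by'.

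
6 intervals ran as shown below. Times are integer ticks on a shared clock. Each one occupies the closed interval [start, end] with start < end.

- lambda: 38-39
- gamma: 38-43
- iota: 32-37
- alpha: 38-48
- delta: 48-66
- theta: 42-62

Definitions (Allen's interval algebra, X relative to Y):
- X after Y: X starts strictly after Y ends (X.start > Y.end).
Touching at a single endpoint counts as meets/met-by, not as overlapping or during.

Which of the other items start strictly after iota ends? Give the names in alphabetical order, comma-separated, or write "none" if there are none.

Target iota = [32, 37].
alpha [38, 48] → after → yes.
delta [48, 66] → after → yes.
gamma [38, 43] → after → yes.
lambda [38, 39] → after → yes.
theta [42, 62] → after → yes.
Result: alpha, delta, gamma, lambda, theta.

alpha, delta, gamma, lambda, theta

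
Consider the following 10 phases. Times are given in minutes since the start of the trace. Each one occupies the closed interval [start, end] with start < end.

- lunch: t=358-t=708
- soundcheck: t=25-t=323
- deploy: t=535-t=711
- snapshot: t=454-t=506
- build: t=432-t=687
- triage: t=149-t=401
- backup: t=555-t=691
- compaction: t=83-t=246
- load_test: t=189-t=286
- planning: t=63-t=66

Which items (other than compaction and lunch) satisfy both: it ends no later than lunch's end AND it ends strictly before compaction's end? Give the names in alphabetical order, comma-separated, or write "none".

Conditions: its end is no later than lunch's end (X.end <= t=708) AND its end is strictly before compaction's end (X.end < t=246).
backup: end t=691 <= t=708? ✓; end t=691 < t=246? ✗ → no.
build: end t=687 <= t=708? ✓; end t=687 < t=246? ✗ → no.
deploy: end t=711 <= t=708? ✗; end t=711 < t=246? ✗ → no.
load_test: end t=286 <= t=708? ✓; end t=286 < t=246? ✗ → no.
planning: end t=66 <= t=708? ✓; end t=66 < t=246? ✓ → yes.
snapshot: end t=506 <= t=708? ✓; end t=506 < t=246? ✗ → no.
soundcheck: end t=323 <= t=708? ✓; end t=323 < t=246? ✗ → no.
triage: end t=401 <= t=708? ✓; end t=401 < t=246? ✗ → no.
Result: planning.

planning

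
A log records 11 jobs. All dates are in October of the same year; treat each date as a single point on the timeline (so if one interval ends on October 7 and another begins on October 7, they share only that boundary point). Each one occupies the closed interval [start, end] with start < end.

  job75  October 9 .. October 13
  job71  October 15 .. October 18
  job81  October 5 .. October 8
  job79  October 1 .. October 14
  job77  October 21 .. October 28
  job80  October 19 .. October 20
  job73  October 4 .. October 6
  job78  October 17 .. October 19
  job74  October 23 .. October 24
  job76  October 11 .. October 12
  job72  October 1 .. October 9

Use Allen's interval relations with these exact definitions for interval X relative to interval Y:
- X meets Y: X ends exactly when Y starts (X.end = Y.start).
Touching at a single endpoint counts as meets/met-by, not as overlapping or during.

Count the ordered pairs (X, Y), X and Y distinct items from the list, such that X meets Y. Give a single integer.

2

Checking all 110 ordered pairs for relation 'meets'; matching pairs in alphabetical order:
(job72, job75): job72 meets job75 ✓
(job78, job80): job78 meets job80 ✓
Count: 2.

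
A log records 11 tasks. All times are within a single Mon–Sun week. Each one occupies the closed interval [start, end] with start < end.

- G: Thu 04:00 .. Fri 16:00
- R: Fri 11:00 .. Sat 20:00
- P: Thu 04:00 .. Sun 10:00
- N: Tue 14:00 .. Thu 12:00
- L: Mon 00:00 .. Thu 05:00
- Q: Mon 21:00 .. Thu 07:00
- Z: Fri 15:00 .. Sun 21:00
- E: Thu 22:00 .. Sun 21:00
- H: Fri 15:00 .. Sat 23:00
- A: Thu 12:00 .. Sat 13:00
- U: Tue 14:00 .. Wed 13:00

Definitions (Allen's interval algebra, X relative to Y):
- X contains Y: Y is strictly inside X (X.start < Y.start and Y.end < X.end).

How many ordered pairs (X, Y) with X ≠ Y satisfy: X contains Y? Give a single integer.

Checking all 110 ordered pairs for relation 'contains'; matching pairs in alphabetical order:
(E, H): E contains H ✓
(E, R): E contains R ✓
(L, U): L contains U ✓
(P, A): P contains A ✓
(P, H): P contains H ✓
(P, R): P contains R ✓
(Q, U): Q contains U ✓
Count: 7.

7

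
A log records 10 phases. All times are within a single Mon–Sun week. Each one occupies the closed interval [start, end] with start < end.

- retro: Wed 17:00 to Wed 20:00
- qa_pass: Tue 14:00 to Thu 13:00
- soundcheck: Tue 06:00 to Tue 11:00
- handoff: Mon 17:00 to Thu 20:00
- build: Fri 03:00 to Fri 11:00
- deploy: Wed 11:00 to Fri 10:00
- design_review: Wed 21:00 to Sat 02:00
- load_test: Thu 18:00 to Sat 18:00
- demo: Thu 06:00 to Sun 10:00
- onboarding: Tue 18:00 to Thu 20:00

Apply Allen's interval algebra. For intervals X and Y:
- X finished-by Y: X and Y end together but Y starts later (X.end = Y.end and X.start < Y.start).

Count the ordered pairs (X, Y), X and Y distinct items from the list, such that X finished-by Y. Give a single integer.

1

Checking all 90 ordered pairs for relation 'finished-by'; matching pairs in alphabetical order:
(handoff, onboarding): handoff finished-by onboarding ✓
Count: 1.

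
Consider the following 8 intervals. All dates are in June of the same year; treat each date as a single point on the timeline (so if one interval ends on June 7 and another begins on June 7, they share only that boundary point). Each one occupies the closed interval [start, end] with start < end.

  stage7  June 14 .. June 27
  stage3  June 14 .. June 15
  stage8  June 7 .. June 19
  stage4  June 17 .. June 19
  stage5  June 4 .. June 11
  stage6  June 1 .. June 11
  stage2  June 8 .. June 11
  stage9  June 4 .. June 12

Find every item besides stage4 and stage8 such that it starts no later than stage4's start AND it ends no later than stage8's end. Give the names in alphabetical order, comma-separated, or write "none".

Conditions: its start is no later than stage4's start (X.start <= June 17) AND its end is no later than stage8's end (X.end <= June 19).
stage2: start June 8 <= June 17? ✓; end June 11 <= June 19? ✓ → yes.
stage3: start June 14 <= June 17? ✓; end June 15 <= June 19? ✓ → yes.
stage5: start June 4 <= June 17? ✓; end June 11 <= June 19? ✓ → yes.
stage6: start June 1 <= June 17? ✓; end June 11 <= June 19? ✓ → yes.
stage7: start June 14 <= June 17? ✓; end June 27 <= June 19? ✗ → no.
stage9: start June 4 <= June 17? ✓; end June 12 <= June 19? ✓ → yes.
Result: stage2, stage3, stage5, stage6, stage9.

stage2, stage3, stage5, stage6, stage9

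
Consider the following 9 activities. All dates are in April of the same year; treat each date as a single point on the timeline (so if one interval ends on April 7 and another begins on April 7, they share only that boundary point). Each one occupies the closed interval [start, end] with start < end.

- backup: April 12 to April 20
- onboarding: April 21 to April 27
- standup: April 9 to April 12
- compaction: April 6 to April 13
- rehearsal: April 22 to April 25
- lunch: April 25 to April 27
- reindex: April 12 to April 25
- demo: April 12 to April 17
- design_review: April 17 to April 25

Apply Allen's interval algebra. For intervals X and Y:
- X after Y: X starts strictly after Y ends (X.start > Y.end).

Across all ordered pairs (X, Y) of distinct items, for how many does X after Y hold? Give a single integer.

14

Checking all 72 ordered pairs for relation 'after'; matching pairs in alphabetical order:
(design_review, compaction): design_review after compaction ✓
(design_review, standup): design_review after standup ✓
(lunch, backup): lunch after backup ✓
(lunch, compaction): lunch after compaction ✓
(lunch, demo): lunch after demo ✓
(lunch, standup): lunch after standup ✓
(onboarding, backup): onboarding after backup ✓
(onboarding, compaction): onboarding after compaction ✓
(onboarding, demo): onboarding after demo ✓
(onboarding, standup): onboarding after standup ✓
(rehearsal, backup): rehearsal after backup ✓
(rehearsal, compaction): rehearsal after compaction ✓
(rehearsal, demo): rehearsal after demo ✓
(rehearsal, standup): rehearsal after standup ✓
Count: 14.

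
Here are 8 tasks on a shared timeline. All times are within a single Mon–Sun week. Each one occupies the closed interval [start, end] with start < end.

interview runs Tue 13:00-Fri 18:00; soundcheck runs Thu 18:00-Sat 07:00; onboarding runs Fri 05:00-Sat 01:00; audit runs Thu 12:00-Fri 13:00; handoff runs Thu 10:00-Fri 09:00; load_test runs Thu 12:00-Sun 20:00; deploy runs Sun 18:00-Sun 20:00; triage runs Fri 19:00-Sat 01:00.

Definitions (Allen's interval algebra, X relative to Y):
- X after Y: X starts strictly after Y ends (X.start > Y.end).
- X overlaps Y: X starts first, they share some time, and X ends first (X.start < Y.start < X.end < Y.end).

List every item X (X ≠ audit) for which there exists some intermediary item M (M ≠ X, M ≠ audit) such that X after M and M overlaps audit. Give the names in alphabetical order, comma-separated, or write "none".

Target audit = [Thu 12:00, Fri 13:00].
Intermediaries M with M overlaps audit: handoff.
Via handoff — items with X after handoff: deploy, triage.
Union: deploy, triage.

deploy, triage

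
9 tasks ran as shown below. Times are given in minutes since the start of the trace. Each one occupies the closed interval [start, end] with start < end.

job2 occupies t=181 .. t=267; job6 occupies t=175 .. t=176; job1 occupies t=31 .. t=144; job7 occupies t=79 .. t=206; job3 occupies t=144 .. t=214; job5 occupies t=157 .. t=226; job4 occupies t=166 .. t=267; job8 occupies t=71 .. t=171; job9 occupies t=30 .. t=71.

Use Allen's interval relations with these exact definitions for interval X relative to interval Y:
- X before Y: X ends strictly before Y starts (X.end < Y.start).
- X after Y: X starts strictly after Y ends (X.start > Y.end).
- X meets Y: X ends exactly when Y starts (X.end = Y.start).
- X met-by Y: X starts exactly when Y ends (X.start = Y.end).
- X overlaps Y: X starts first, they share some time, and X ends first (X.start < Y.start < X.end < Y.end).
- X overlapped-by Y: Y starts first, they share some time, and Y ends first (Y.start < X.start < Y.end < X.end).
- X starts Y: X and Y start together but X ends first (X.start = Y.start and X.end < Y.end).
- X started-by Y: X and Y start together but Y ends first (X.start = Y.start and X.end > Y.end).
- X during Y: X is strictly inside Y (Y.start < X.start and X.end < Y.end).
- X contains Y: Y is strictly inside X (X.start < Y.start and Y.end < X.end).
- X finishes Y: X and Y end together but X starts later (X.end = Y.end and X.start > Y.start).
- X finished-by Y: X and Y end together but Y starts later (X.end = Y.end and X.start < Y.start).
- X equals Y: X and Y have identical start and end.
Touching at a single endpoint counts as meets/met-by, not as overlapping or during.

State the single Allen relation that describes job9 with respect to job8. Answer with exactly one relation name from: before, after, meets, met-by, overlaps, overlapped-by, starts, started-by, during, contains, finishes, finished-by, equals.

meets

job9 = [t=30, t=71]; job8 = [t=71, t=171].
Compare endpoints: job9.start < job8.start, job9.start < job8.end, job9.end = job8.start, job9.end < job8.end.
That pattern is 'meets'.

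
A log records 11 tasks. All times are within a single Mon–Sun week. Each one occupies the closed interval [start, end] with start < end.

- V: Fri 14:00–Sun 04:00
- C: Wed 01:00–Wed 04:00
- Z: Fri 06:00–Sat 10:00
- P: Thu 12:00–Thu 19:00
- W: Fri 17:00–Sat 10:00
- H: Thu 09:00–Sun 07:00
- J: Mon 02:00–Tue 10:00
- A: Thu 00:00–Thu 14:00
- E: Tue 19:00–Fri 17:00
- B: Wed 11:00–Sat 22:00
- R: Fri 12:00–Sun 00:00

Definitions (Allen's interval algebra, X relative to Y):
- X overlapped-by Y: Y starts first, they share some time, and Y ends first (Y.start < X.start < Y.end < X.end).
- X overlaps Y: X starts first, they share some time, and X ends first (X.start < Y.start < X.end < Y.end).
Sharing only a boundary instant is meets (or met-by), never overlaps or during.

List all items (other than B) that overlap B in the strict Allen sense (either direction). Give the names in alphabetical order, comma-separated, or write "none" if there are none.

Target B = [Wed 11:00, Sat 22:00].
A [Thu 00:00, Thu 14:00] → during → no.
C [Wed 01:00, Wed 04:00] → before → no.
E [Tue 19:00, Fri 17:00] → overlaps → yes.
H [Thu 09:00, Sun 07:00] → overlapped-by → yes.
J [Mon 02:00, Tue 10:00] → before → no.
P [Thu 12:00, Thu 19:00] → during → no.
R [Fri 12:00, Sun 00:00] → overlapped-by → yes.
V [Fri 14:00, Sun 04:00] → overlapped-by → yes.
W [Fri 17:00, Sat 10:00] → during → no.
Z [Fri 06:00, Sat 10:00] → during → no.
Result: E, H, R, V.

E, H, R, V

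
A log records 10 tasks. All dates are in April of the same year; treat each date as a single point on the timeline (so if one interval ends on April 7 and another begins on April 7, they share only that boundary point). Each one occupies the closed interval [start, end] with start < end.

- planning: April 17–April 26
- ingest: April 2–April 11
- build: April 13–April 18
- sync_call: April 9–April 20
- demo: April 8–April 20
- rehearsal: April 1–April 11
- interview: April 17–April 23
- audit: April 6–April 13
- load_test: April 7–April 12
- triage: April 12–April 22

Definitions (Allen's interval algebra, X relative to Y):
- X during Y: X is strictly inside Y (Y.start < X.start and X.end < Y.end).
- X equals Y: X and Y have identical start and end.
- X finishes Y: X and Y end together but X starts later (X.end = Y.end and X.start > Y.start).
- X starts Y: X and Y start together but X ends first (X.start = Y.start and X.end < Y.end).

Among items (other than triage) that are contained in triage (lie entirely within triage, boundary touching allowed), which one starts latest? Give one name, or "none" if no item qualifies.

build

Target triage = [April 12, April 22].
audit [April 6, April 13] → overlaps → excluded.
build [April 13, April 18] → during → candidate.
demo [April 8, April 20] → overlaps → excluded.
ingest [April 2, April 11] → before → excluded.
interview [April 17, April 23] → overlapped-by → excluded.
load_test [April 7, April 12] → meets → excluded.
planning [April 17, April 26] → overlapped-by → excluded.
rehearsal [April 1, April 11] → before → excluded.
sync_call [April 9, April 20] → overlaps → excluded.
Among candidates, latest start is April 13 → build.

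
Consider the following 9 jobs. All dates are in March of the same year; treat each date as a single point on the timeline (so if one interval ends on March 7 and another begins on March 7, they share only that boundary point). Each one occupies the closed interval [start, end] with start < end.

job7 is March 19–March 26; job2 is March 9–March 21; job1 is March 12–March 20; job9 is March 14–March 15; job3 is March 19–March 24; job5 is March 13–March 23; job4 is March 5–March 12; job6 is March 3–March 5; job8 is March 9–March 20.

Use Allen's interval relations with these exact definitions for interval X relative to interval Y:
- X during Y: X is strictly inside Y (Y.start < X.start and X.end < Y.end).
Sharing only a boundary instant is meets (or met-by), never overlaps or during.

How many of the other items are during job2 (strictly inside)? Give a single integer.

2

Target job2 = [March 9, March 21].
job1 [March 12, March 20] → during → counts.
job3 [March 19, March 24] → overlapped-by → no.
job4 [March 5, March 12] → overlaps → no.
job5 [March 13, March 23] → overlapped-by → no.
job6 [March 3, March 5] → before → no.
job7 [March 19, March 26] → overlapped-by → no.
job8 [March 9, March 20] → starts → no.
job9 [March 14, March 15] → during → counts.
Total: 2.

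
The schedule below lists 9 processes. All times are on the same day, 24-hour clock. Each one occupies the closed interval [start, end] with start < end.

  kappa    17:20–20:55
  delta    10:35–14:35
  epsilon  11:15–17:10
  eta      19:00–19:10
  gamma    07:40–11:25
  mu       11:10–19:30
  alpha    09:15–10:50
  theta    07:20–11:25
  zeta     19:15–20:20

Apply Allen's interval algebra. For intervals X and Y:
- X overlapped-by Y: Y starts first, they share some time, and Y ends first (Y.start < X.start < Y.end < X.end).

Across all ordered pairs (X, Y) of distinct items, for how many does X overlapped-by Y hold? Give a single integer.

11

Checking all 72 ordered pairs for relation 'overlapped-by'; matching pairs in alphabetical order:
(delta, alpha): delta overlapped-by alpha ✓
(delta, gamma): delta overlapped-by gamma ✓
(delta, theta): delta overlapped-by theta ✓
(epsilon, delta): epsilon overlapped-by delta ✓
(epsilon, gamma): epsilon overlapped-by gamma ✓
(epsilon, theta): epsilon overlapped-by theta ✓
(kappa, mu): kappa overlapped-by mu ✓
(mu, delta): mu overlapped-by delta ✓
(mu, gamma): mu overlapped-by gamma ✓
(mu, theta): mu overlapped-by theta ✓
(zeta, mu): zeta overlapped-by mu ✓
Count: 11.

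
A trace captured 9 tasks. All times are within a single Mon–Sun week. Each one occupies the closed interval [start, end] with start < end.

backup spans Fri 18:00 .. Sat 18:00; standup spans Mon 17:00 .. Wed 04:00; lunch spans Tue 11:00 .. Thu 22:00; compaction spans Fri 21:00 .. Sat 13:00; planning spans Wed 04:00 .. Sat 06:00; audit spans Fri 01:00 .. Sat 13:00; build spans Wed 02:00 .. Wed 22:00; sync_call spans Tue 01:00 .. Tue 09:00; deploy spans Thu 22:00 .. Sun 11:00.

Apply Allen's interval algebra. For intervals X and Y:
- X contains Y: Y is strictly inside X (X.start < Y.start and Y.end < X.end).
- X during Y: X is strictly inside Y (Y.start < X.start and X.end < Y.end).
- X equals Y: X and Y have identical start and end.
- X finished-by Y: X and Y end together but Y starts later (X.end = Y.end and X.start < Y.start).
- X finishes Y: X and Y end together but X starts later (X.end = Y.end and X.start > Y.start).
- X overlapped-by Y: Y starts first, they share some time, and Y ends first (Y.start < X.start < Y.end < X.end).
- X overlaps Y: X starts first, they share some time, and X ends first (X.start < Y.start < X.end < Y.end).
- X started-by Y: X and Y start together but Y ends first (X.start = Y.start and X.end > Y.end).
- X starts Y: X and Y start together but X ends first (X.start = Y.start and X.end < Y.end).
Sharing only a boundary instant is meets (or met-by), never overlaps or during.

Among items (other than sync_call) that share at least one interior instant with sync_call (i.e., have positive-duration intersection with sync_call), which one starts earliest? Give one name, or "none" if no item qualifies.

Target sync_call = [Tue 01:00, Tue 09:00].
audit [Fri 01:00, Sat 13:00] → after → excluded.
backup [Fri 18:00, Sat 18:00] → after → excluded.
build [Wed 02:00, Wed 22:00] → after → excluded.
compaction [Fri 21:00, Sat 13:00] → after → excluded.
deploy [Thu 22:00, Sun 11:00] → after → excluded.
lunch [Tue 11:00, Thu 22:00] → after → excluded.
planning [Wed 04:00, Sat 06:00] → after → excluded.
standup [Mon 17:00, Wed 04:00] → contains → candidate.
Among candidates, earliest start is Mon 17:00 → standup.

standup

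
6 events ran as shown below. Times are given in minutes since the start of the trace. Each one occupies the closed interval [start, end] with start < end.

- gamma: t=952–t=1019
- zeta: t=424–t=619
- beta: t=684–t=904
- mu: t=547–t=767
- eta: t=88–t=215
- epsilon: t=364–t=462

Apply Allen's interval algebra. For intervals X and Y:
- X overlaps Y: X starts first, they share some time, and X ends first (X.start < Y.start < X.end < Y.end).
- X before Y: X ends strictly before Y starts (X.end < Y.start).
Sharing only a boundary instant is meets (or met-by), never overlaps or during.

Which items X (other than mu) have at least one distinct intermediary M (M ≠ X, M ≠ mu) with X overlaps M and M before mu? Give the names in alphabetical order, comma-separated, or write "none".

none

Target mu = [t=547, t=767].
Intermediaries M with M before mu: epsilon, eta.
Via epsilon — items with X overlaps epsilon: none.
Via eta — items with X overlaps eta: none.
Union: none.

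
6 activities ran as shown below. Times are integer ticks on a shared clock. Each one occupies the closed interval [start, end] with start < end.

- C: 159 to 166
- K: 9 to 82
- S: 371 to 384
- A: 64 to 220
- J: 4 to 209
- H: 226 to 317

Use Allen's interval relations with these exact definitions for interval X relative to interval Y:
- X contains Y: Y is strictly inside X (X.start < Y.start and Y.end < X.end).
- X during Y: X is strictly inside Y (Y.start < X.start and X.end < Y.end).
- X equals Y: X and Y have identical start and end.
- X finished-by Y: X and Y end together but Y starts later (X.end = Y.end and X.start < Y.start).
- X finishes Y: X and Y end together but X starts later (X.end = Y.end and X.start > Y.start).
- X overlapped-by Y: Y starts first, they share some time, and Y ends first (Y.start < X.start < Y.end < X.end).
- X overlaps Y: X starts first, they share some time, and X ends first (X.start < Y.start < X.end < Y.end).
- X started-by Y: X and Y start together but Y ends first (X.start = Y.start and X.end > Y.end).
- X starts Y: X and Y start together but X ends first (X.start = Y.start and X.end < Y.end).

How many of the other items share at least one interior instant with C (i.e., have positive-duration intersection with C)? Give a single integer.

2

Target C = [159, 166].
A [64, 220] → contains → counts.
H [226, 317] → after → no.
J [4, 209] → contains → counts.
K [9, 82] → before → no.
S [371, 384] → after → no.
Total: 2.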